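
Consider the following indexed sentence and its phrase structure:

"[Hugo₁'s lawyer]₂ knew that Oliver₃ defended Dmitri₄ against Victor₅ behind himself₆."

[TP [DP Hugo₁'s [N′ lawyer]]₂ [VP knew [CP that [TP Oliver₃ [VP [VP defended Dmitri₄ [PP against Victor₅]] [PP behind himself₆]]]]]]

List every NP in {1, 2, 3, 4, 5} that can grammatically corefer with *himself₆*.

{3}

*himself* is an anaphor, so Principle A applies: it must be bound in its binding domain.
Binding domain of *himself₆*: the embedded TP, whose subject is Oliver₃.
*Hugo₁* does not c-command the anaphor → cannot bind it.
*[Hugo₁'s lawyer]₂* c-commands the anaphor but is outside its binding domain → cannot satisfy Principle A.
*Oliver₃* c-commands the anaphor within its binding domain → licit binder.
*Dmitri₄* does not c-command the anaphor → cannot bind it.
*Victor₅* does not c-command the anaphor → cannot bind it.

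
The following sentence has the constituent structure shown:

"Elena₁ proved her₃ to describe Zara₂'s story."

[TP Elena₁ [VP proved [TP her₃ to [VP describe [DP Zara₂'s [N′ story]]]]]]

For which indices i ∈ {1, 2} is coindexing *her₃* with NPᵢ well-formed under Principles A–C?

none

*her* is a pronoun, so Principle B applies: it must be free in its binding domain.
Binding domain of *her₃*: the matrix TP, whose subject is Elena₁.
*Elena₁* c-commands the pronoun within its binding domain → coindexation would violate Principle B.
*Zara₂*: the pronoun c-commands this R-expression → coindexation would violate Principle C on *Zara₂*.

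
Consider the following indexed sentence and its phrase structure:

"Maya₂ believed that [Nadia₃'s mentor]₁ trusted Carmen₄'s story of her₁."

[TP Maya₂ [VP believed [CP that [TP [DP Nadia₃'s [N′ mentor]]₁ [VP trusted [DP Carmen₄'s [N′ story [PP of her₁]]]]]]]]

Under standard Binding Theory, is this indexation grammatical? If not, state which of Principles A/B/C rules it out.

The two coindexed NPs are *[Nadia₃'s mentor]₁* and *her₁*.
*her₁* is a pronoun; its binding domain is the possessed DP, whose subject is Carmen₄. Within that domain it is c-commanded only by *Carmen₄*, which carries a different index — the pronoun is free locally, so Principle B holds.
*[Nadia₃'s mentor]₁* is an R-expression; *her₁* does not c-command it, and no other NP shares its index, so Principle C is satisfied.
All principles are respected.

grammatical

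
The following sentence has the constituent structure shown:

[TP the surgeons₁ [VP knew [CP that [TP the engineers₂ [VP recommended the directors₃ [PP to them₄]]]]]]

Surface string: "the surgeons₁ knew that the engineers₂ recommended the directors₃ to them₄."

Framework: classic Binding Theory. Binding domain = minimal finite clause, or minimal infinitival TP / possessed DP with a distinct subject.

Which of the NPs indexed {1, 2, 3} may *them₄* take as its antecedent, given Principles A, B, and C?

{1}

*them* is a pronoun, so Principle B applies: it must be free in its binding domain.
Binding domain of *them₄*: the embedded TP, whose subject is the engineers₂.
*the surgeons₁* c-commands the pronoun but from outside its binding domain, and is not c-commanded by it → coindexation permitted.
*the engineers₂* c-commands the pronoun within its binding domain → coindexation would violate Principle B.
*the directors₃* c-commands the pronoun within its binding domain → coindexation would violate Principle B.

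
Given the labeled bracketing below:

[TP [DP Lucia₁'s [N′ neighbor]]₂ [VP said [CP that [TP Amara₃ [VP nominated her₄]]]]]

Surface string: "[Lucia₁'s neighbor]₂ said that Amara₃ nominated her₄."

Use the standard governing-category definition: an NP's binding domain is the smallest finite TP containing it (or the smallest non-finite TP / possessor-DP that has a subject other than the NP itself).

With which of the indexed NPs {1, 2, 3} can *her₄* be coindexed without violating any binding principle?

*her* is a pronoun, so Principle B applies: it must be free in its binding domain.
Binding domain of *her₄*: the embedded TP, whose subject is Amara₃.
*Lucia₁* and the pronoun do not c-command one another → neither Principle B nor Principle C is at stake; coindexation permitted.
*[Lucia₁'s neighbor]₂* c-commands the pronoun but from outside its binding domain, and is not c-commanded by it → coindexation permitted.
*Amara₃* c-commands the pronoun within its binding domain → coindexation would violate Principle B.

{1, 2}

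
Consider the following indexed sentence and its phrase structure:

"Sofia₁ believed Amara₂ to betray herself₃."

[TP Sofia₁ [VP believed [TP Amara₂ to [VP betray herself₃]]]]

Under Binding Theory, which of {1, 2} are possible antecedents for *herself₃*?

*herself* is an anaphor, so Principle A applies: it must be bound in its binding domain.
Binding domain of *herself₃*: the embedded TP, whose subject is Amara₂.
*Sofia₁* c-commands the anaphor but is outside its binding domain → cannot satisfy Principle A.
*Amara₂* c-commands the anaphor within its binding domain → licit binder.

{2}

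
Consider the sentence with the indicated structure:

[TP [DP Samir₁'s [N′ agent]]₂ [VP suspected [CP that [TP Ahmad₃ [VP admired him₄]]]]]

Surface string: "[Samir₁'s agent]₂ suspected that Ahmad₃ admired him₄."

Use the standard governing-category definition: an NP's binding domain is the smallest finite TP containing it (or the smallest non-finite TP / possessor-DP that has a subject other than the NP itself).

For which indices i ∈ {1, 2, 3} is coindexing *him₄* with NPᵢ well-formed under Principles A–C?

{1, 2}

*him* is a pronoun, so Principle B applies: it must be free in its binding domain.
Binding domain of *him₄*: the embedded TP, whose subject is Ahmad₃.
*Samir₁* and the pronoun do not c-command one another → neither Principle B nor Principle C is at stake; coindexation permitted.
*[Samir₁'s agent]₂* c-commands the pronoun but from outside its binding domain, and is not c-commanded by it → coindexation permitted.
*Ahmad₃* c-commands the pronoun within its binding domain → coindexation would violate Principle B.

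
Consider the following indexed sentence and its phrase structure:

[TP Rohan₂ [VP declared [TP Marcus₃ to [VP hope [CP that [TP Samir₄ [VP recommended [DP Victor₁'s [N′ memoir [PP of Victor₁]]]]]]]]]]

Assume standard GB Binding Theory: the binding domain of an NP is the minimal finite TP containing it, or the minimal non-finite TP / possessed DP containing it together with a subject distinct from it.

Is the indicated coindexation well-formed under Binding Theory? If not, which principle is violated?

Principle C

The two coindexed NPs are *Victor₁* (the lower occurrence) and *Victor₁* (the higher occurrence).
*Victor₁* (the lower occurrence) is an R-expression. Principle C requires it to be free everywhere.
*Victor₁* (the higher occurrence) c-commands it and carries the same index.
The R-expression is bound → Principle C violation.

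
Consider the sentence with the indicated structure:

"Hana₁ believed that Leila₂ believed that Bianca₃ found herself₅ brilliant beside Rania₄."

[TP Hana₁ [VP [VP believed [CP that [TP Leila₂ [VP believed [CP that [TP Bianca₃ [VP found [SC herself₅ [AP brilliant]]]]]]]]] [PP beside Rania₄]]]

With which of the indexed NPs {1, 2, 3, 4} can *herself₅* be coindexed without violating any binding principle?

*herself* is an anaphor, so Principle A applies: it must be bound in its binding domain.
Binding domain of *herself₅*: the embedded TP, whose subject is Bianca₃.
*Hana₁* c-commands the anaphor but is outside its binding domain → cannot satisfy Principle A.
*Leila₂* c-commands the anaphor but is outside its binding domain → cannot satisfy Principle A.
*Bianca₃* c-commands the anaphor within its binding domain → licit binder.
*Rania₄* does not c-command the anaphor → cannot bind it.

{3}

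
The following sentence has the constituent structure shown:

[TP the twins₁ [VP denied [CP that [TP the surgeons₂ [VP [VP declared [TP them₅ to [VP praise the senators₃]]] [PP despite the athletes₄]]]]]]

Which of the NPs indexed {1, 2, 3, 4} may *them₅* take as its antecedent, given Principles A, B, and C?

*them* is a pronoun, so Principle B applies: it must be free in its binding domain.
Binding domain of *them₅*: the embedded TP, whose subject is the surgeons₂.
*the twins₁* c-commands the pronoun but from outside its binding domain, and is not c-commanded by it → coindexation permitted.
*the surgeons₂* c-commands the pronoun within its binding domain → coindexation would violate Principle B.
*the senators₃*: the pronoun c-commands this R-expression → coindexation would violate Principle C on *the senators₃*.
*the athletes₄* and the pronoun do not c-command one another → neither Principle B nor Principle C is at stake; coindexation permitted.

{1, 4}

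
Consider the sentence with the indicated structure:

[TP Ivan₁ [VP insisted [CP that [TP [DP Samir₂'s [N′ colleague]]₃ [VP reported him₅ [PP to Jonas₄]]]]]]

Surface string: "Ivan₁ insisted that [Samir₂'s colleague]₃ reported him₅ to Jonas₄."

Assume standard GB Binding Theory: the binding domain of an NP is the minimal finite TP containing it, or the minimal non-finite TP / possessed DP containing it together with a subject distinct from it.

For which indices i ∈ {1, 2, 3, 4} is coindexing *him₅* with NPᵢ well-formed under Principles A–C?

*him* is a pronoun, so Principle B applies: it must be free in its binding domain.
Binding domain of *him₅*: the embedded TP, whose subject is [Samir₂'s colleague]₃.
*Ivan₁* c-commands the pronoun but from outside its binding domain, and is not c-commanded by it → coindexation permitted.
*Samir₂* and the pronoun do not c-command one another → neither Principle B nor Principle C is at stake; coindexation permitted.
*[Samir₂'s colleague]₃* c-commands the pronoun within its binding domain → coindexation would violate Principle B.
*Jonas₄*: the pronoun c-commands this R-expression → coindexation would violate Principle C on *Jonas₄*.

{1, 2}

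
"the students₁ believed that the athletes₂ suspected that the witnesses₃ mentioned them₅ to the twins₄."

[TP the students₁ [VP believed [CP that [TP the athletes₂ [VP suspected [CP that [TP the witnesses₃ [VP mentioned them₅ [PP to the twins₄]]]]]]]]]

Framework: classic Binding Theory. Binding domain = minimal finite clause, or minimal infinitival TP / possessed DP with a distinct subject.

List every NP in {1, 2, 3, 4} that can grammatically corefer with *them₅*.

{1, 2}

*them* is a pronoun, so Principle B applies: it must be free in its binding domain.
Binding domain of *them₅*: the embedded TP, whose subject is the witnesses₃.
*the students₁* c-commands the pronoun but from outside its binding domain, and is not c-commanded by it → coindexation permitted.
*the athletes₂* c-commands the pronoun but from outside its binding domain, and is not c-commanded by it → coindexation permitted.
*the witnesses₃* c-commands the pronoun within its binding domain → coindexation would violate Principle B.
*the twins₄*: the pronoun c-commands this R-expression → coindexation would violate Principle C on *the twins₄*.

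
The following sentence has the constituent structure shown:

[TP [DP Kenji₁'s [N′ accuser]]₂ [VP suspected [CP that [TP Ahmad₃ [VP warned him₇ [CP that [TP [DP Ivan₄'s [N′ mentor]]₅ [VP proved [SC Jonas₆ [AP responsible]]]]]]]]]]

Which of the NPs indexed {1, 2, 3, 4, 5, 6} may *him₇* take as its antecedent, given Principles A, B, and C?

*him* is a pronoun, so Principle B applies: it must be free in its binding domain.
Binding domain of *him₇*: the embedded TP, whose subject is Ahmad₃.
*Kenji₁* and the pronoun do not c-command one another → neither Principle B nor Principle C is at stake; coindexation permitted.
*[Kenji₁'s accuser]₂* c-commands the pronoun but from outside its binding domain, and is not c-commanded by it → coindexation permitted.
*Ahmad₃* c-commands the pronoun within its binding domain → coindexation would violate Principle B.
*Ivan₄*: the pronoun c-commands this R-expression → coindexation would violate Principle C on *Ivan₄*.
*[Ivan₄'s mentor]₅*: the pronoun c-commands this R-expression → coindexation would violate Principle C on *[Ivan₄'s mentor]₅*.
*Jonas₆*: the pronoun c-commands this R-expression → coindexation would violate Principle C on *Jonas₆*.

{1, 2}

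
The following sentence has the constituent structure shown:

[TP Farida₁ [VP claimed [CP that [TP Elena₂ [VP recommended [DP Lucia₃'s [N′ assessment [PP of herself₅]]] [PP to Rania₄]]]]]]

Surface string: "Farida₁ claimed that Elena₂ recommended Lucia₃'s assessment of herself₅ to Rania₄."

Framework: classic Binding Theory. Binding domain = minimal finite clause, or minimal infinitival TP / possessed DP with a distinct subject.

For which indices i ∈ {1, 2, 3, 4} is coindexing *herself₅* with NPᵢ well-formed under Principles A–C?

{3}

*herself* is an anaphor, so Principle A applies: it must be bound in its binding domain.
Binding domain of *herself₅*: the possessed DP, whose subject is Lucia₃.
*Farida₁* c-commands the anaphor but is outside its binding domain → cannot satisfy Principle A.
*Elena₂* c-commands the anaphor but is outside its binding domain → cannot satisfy Principle A.
*Lucia₃* c-commands the anaphor within its binding domain → licit binder.
*Rania₄* does not c-command the anaphor → cannot bind it.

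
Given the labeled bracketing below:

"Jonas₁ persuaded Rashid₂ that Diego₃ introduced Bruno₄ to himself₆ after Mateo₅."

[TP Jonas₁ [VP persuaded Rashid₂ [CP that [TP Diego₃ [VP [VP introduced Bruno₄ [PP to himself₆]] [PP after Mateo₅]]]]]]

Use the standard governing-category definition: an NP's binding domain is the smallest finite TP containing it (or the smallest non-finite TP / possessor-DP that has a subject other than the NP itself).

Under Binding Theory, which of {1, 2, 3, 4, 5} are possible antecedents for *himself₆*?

{3, 4}

*himself* is an anaphor, so Principle A applies: it must be bound in its binding domain.
Binding domain of *himself₆*: the embedded TP, whose subject is Diego₃.
*Jonas₁* c-commands the anaphor but is outside its binding domain → cannot satisfy Principle A.
*Rashid₂* c-commands the anaphor but is outside its binding domain → cannot satisfy Principle A.
*Diego₃* c-commands the anaphor within its binding domain → licit binder.
*Bruno₄* c-commands the anaphor within its binding domain → licit binder.
*Mateo₅* does not c-command the anaphor → cannot bind it.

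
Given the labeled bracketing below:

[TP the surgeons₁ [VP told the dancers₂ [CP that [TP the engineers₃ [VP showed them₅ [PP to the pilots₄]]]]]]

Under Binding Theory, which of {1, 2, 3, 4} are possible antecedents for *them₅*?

*them* is a pronoun, so Principle B applies: it must be free in its binding domain.
Binding domain of *them₅*: the embedded TP, whose subject is the engineers₃.
*the surgeons₁* c-commands the pronoun but from outside its binding domain, and is not c-commanded by it → coindexation permitted.
*the dancers₂* c-commands the pronoun but from outside its binding domain, and is not c-commanded by it → coindexation permitted.
*the engineers₃* c-commands the pronoun within its binding domain → coindexation would violate Principle B.
*the pilots₄*: the pronoun c-commands this R-expression → coindexation would violate Principle C on *the pilots₄*.

{1, 2}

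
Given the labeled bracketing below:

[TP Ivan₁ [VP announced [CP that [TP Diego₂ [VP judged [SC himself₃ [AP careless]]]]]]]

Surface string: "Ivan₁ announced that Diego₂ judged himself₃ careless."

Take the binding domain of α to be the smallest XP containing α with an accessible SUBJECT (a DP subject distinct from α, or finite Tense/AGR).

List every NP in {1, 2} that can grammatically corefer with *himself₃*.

{2}

*himself* is an anaphor, so Principle A applies: it must be bound in its binding domain.
Binding domain of *himself₃*: the embedded TP, whose subject is Diego₂.
*Ivan₁* c-commands the anaphor but is outside its binding domain → cannot satisfy Principle A.
*Diego₂* c-commands the anaphor within its binding domain → licit binder.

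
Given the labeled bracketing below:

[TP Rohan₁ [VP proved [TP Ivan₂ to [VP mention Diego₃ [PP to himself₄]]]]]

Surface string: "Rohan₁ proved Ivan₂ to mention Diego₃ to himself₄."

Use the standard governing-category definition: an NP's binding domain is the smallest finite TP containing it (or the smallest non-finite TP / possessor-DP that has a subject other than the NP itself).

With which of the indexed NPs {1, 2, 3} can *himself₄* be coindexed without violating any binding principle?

{2, 3}

*himself* is an anaphor, so Principle A applies: it must be bound in its binding domain.
Binding domain of *himself₄*: the embedded TP, whose subject is Ivan₂.
*Rohan₁* c-commands the anaphor but is outside its binding domain → cannot satisfy Principle A.
*Ivan₂* c-commands the anaphor within its binding domain → licit binder.
*Diego₃* c-commands the anaphor within its binding domain → licit binder.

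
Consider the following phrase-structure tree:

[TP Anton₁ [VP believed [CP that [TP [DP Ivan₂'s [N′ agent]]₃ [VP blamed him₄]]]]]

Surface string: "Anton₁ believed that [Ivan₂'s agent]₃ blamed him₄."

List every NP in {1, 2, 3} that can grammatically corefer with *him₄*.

*him* is a pronoun, so Principle B applies: it must be free in its binding domain.
Binding domain of *him₄*: the embedded TP, whose subject is [Ivan₂'s agent]₃.
*Anton₁* c-commands the pronoun but from outside its binding domain, and is not c-commanded by it → coindexation permitted.
*Ivan₂* and the pronoun do not c-command one another → neither Principle B nor Principle C is at stake; coindexation permitted.
*[Ivan₂'s agent]₃* c-commands the pronoun within its binding domain → coindexation would violate Principle B.

{1, 2}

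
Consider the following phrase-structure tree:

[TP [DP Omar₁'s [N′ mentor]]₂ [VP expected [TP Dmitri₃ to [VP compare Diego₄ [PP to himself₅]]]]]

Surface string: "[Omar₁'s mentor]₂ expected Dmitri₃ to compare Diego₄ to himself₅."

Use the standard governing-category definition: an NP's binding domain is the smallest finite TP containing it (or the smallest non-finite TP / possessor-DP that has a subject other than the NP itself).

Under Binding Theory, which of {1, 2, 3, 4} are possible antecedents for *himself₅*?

{3, 4}

*himself* is an anaphor, so Principle A applies: it must be bound in its binding domain.
Binding domain of *himself₅*: the embedded TP, whose subject is Dmitri₃.
*Omar₁* does not c-command the anaphor → cannot bind it.
*[Omar₁'s mentor]₂* c-commands the anaphor but is outside its binding domain → cannot satisfy Principle A.
*Dmitri₃* c-commands the anaphor within its binding domain → licit binder.
*Diego₄* c-commands the anaphor within its binding domain → licit binder.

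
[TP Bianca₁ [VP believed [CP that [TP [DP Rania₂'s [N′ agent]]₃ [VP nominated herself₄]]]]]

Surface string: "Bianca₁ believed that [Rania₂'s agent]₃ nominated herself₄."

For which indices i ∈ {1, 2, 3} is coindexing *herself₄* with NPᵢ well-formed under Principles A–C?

{3}

*herself* is an anaphor, so Principle A applies: it must be bound in its binding domain.
Binding domain of *herself₄*: the embedded TP, whose subject is [Rania₂'s agent]₃.
*Bianca₁* c-commands the anaphor but is outside its binding domain → cannot satisfy Principle A.
*Rania₂* does not c-command the anaphor → cannot bind it.
*[Rania₂'s agent]₃* c-commands the anaphor within its binding domain → licit binder.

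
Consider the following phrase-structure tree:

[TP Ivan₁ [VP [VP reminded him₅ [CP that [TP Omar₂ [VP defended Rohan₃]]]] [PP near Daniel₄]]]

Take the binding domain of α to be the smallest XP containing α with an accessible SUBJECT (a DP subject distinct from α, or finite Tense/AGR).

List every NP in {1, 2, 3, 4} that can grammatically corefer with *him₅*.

*him* is a pronoun, so Principle B applies: it must be free in its binding domain.
Binding domain of *him₅*: the matrix TP, whose subject is Ivan₁.
*Ivan₁* c-commands the pronoun within its binding domain → coindexation would violate Principle B.
*Omar₂*: the pronoun c-commands this R-expression → coindexation would violate Principle C on *Omar₂*.
*Rohan₃*: the pronoun c-commands this R-expression → coindexation would violate Principle C on *Rohan₃*.
*Daniel₄* and the pronoun do not c-command one another → neither Principle B nor Principle C is at stake; coindexation permitted.

{4}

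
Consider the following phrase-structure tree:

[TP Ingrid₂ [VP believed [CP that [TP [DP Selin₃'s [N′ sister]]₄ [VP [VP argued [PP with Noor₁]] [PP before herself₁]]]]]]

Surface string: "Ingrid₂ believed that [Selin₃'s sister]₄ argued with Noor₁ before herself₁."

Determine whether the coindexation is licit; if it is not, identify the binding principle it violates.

The two coindexed NPs are *Noor₁* and *herself₁*.
*herself₁* is an anaphor. Principle A requires it to be bound within its binding domain — the embedded TP, whose subject is [Selin₃'s sister]₄.
Within that domain it is c-commanded by *[Selin₃'s sister]₄*, which does not share its index.
*Noor₁* does not c-command the anaphor at all.
The anaphor is unbound in its domain → Principle A violation.

Principle A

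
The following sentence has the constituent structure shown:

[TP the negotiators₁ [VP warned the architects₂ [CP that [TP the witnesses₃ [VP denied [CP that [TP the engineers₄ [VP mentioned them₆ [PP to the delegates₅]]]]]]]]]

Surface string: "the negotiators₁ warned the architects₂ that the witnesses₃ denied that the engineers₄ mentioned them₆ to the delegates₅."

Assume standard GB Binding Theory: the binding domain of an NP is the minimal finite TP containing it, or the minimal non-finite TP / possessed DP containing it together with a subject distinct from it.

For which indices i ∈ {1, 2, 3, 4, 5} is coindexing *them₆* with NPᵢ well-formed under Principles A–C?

*them* is a pronoun, so Principle B applies: it must be free in its binding domain.
Binding domain of *them₆*: the embedded TP, whose subject is the engineers₄.
*the negotiators₁* c-commands the pronoun but from outside its binding domain, and is not c-commanded by it → coindexation permitted.
*the architects₂* c-commands the pronoun but from outside its binding domain, and is not c-commanded by it → coindexation permitted.
*the witnesses₃* c-commands the pronoun but from outside its binding domain, and is not c-commanded by it → coindexation permitted.
*the engineers₄* c-commands the pronoun within its binding domain → coindexation would violate Principle B.
*the delegates₅*: the pronoun c-commands this R-expression → coindexation would violate Principle C on *the delegates₅*.

{1, 2, 3}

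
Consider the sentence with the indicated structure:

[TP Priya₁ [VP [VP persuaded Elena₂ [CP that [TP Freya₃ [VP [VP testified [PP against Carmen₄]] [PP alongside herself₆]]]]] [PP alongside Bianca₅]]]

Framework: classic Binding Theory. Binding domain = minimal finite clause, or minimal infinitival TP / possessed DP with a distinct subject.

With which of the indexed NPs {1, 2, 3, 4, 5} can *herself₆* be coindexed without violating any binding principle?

{3}

*herself* is an anaphor, so Principle A applies: it must be bound in its binding domain.
Binding domain of *herself₆*: the embedded TP, whose subject is Freya₃.
*Priya₁* c-commands the anaphor but is outside its binding domain → cannot satisfy Principle A.
*Elena₂* c-commands the anaphor but is outside its binding domain → cannot satisfy Principle A.
*Freya₃* c-commands the anaphor within its binding domain → licit binder.
*Carmen₄* does not c-command the anaphor → cannot bind it.
*Bianca₅* does not c-command the anaphor → cannot bind it.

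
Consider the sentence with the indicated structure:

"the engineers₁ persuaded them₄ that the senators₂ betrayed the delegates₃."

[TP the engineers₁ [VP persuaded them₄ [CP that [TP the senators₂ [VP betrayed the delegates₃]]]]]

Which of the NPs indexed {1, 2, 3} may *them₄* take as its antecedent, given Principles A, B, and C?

none

*them* is a pronoun, so Principle B applies: it must be free in its binding domain.
Binding domain of *them₄*: the matrix TP, whose subject is the engineers₁.
*the engineers₁* c-commands the pronoun within its binding domain → coindexation would violate Principle B.
*the senators₂*: the pronoun c-commands this R-expression → coindexation would violate Principle C on *the senators₂*.
*the delegates₃*: the pronoun c-commands this R-expression → coindexation would violate Principle C on *the delegates₃*.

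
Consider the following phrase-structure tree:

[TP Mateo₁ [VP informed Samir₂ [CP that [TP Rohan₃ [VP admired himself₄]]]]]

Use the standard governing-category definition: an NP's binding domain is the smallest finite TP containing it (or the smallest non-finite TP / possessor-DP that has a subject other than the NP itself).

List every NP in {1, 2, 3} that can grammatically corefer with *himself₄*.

*himself* is an anaphor, so Principle A applies: it must be bound in its binding domain.
Binding domain of *himself₄*: the embedded TP, whose subject is Rohan₃.
*Mateo₁* c-commands the anaphor but is outside its binding domain → cannot satisfy Principle A.
*Samir₂* c-commands the anaphor but is outside its binding domain → cannot satisfy Principle A.
*Rohan₃* c-commands the anaphor within its binding domain → licit binder.

{3}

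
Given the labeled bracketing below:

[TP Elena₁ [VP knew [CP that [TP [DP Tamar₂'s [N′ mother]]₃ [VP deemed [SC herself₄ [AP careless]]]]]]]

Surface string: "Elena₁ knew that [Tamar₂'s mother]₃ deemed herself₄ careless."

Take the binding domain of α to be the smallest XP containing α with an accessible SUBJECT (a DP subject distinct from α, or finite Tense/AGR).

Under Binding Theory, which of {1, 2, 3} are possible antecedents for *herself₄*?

{3}

*herself* is an anaphor, so Principle A applies: it must be bound in its binding domain.
Binding domain of *herself₄*: the embedded TP, whose subject is [Tamar₂'s mother]₃.
*Elena₁* c-commands the anaphor but is outside its binding domain → cannot satisfy Principle A.
*Tamar₂* does not c-command the anaphor → cannot bind it.
*[Tamar₂'s mother]₃* c-commands the anaphor within its binding domain → licit binder.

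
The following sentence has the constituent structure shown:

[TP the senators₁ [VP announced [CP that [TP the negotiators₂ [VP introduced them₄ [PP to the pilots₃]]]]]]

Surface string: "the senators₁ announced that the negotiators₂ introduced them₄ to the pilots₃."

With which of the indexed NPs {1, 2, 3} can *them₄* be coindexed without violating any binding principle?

*them* is a pronoun, so Principle B applies: it must be free in its binding domain.
Binding domain of *them₄*: the embedded TP, whose subject is the negotiators₂.
*the senators₁* c-commands the pronoun but from outside its binding domain, and is not c-commanded by it → coindexation permitted.
*the negotiators₂* c-commands the pronoun within its binding domain → coindexation would violate Principle B.
*the pilots₃*: the pronoun c-commands this R-expression → coindexation would violate Principle C on *the pilots₃*.

{1}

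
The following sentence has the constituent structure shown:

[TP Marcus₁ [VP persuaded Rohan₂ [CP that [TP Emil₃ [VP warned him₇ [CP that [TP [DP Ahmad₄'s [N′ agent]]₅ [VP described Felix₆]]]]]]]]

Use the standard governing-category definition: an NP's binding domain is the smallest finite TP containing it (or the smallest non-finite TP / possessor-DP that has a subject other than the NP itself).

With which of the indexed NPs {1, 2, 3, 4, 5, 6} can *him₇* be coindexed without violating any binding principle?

{1, 2}

*him* is a pronoun, so Principle B applies: it must be free in its binding domain.
Binding domain of *him₇*: the embedded TP, whose subject is Emil₃.
*Marcus₁* c-commands the pronoun but from outside its binding domain, and is not c-commanded by it → coindexation permitted.
*Rohan₂* c-commands the pronoun but from outside its binding domain, and is not c-commanded by it → coindexation permitted.
*Emil₃* c-commands the pronoun within its binding domain → coindexation would violate Principle B.
*Ahmad₄*: the pronoun c-commands this R-expression → coindexation would violate Principle C on *Ahmad₄*.
*[Ahmad₄'s agent]₅*: the pronoun c-commands this R-expression → coindexation would violate Principle C on *[Ahmad₄'s agent]₅*.
*Felix₆*: the pronoun c-commands this R-expression → coindexation would violate Principle C on *Felix₆*.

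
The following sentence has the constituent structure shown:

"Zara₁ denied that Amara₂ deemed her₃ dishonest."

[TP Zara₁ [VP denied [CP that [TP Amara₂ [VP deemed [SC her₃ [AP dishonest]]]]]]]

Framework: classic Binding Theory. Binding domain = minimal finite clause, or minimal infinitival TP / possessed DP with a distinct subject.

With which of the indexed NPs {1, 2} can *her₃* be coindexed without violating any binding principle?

*her* is a pronoun, so Principle B applies: it must be free in its binding domain.
Binding domain of *her₃*: the embedded TP, whose subject is Amara₂.
*Zara₁* c-commands the pronoun but from outside its binding domain, and is not c-commanded by it → coindexation permitted.
*Amara₂* c-commands the pronoun within its binding domain → coindexation would violate Principle B.

{1}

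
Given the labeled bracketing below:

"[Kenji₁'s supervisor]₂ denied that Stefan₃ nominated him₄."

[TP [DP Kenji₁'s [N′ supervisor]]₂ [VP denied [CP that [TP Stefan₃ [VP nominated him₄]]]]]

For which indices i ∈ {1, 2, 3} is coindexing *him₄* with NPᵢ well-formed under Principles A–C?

{1, 2}

*him* is a pronoun, so Principle B applies: it must be free in its binding domain.
Binding domain of *him₄*: the embedded TP, whose subject is Stefan₃.
*Kenji₁* and the pronoun do not c-command one another → neither Principle B nor Principle C is at stake; coindexation permitted.
*[Kenji₁'s supervisor]₂* c-commands the pronoun but from outside its binding domain, and is not c-commanded by it → coindexation permitted.
*Stefan₃* c-commands the pronoun within its binding domain → coindexation would violate Principle B.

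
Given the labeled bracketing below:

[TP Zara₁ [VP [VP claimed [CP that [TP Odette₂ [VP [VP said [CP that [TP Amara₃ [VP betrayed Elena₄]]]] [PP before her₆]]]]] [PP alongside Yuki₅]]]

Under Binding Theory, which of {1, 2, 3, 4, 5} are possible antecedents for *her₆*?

{1, 3, 4, 5}

*her* is a pronoun, so Principle B applies: it must be free in its binding domain.
Binding domain of *her₆*: the embedded TP, whose subject is Odette₂.
*Zara₁* c-commands the pronoun but from outside its binding domain, and is not c-commanded by it → coindexation permitted.
*Odette₂* c-commands the pronoun within its binding domain → coindexation would violate Principle B.
*Amara₃* and the pronoun do not c-command one another → neither Principle B nor Principle C is at stake; coindexation permitted.
*Elena₄* and the pronoun do not c-command one another → neither Principle B nor Principle C is at stake; coindexation permitted.
*Yuki₅* and the pronoun do not c-command one another → neither Principle B nor Principle C is at stake; coindexation permitted.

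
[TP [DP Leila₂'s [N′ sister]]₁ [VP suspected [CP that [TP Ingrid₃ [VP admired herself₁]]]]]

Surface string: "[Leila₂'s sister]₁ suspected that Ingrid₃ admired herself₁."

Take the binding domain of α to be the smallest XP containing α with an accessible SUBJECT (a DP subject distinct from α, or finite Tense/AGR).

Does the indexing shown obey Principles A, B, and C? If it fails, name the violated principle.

The two coindexed NPs are *[Leila₂'s sister]₁* and *herself₁*.
*herself₁* is an anaphor. Principle A requires it to be bound within its binding domain — the embedded TP, whose subject is Ingrid₃.
Within that domain it is c-commanded by *Ingrid₃*, which does not share its index.
*[Leila₂'s sister]₁* does c-command the anaphor, but from outside its binding domain.
The anaphor is unbound in its domain → Principle A violation.

Principle A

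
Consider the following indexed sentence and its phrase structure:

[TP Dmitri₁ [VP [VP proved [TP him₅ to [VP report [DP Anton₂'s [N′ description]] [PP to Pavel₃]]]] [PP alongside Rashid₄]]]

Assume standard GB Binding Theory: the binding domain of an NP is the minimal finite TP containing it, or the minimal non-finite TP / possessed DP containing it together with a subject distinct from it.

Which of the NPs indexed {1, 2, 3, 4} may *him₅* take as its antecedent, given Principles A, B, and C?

{4}

*him* is a pronoun, so Principle B applies: it must be free in its binding domain.
Binding domain of *him₅*: the matrix TP, whose subject is Dmitri₁.
*Dmitri₁* c-commands the pronoun within its binding domain → coindexation would violate Principle B.
*Anton₂*: the pronoun c-commands this R-expression → coindexation would violate Principle C on *Anton₂*.
*Pavel₃*: the pronoun c-commands this R-expression → coindexation would violate Principle C on *Pavel₃*.
*Rashid₄* and the pronoun do not c-command one another → neither Principle B nor Principle C is at stake; coindexation permitted.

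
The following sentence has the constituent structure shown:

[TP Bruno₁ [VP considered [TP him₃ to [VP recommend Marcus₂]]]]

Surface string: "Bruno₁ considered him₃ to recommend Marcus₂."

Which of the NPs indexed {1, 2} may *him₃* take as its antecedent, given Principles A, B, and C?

none

*him* is a pronoun, so Principle B applies: it must be free in its binding domain.
Binding domain of *him₃*: the matrix TP, whose subject is Bruno₁.
*Bruno₁* c-commands the pronoun within its binding domain → coindexation would violate Principle B.
*Marcus₂*: the pronoun c-commands this R-expression → coindexation would violate Principle C on *Marcus₂*.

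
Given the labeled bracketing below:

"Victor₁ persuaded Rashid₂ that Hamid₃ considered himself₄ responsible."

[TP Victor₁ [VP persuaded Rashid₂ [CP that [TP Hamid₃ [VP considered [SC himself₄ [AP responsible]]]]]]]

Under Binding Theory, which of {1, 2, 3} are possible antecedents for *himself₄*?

{3}

*himself* is an anaphor, so Principle A applies: it must be bound in its binding domain.
Binding domain of *himself₄*: the embedded TP, whose subject is Hamid₃.
*Victor₁* c-commands the anaphor but is outside its binding domain → cannot satisfy Principle A.
*Rashid₂* c-commands the anaphor but is outside its binding domain → cannot satisfy Principle A.
*Hamid₃* c-commands the anaphor within its binding domain → licit binder.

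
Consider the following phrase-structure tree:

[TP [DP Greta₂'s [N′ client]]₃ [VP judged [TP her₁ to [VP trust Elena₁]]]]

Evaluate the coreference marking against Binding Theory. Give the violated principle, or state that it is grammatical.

Principle C

The two coindexed NPs are *her₁* and *Elena₁*.
*Elena₁* is an R-expression. Principle C requires it to be free everywhere.
*her₁* c-commands it and carries the same index.
The R-expression is bound → Principle C violation.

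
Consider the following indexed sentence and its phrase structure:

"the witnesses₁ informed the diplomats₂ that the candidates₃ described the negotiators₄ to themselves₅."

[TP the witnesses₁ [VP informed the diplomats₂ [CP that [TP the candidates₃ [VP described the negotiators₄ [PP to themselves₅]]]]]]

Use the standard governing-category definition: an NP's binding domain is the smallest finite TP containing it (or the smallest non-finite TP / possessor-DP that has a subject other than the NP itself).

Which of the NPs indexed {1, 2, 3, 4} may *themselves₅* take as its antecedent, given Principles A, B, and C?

*themselves* is an anaphor, so Principle A applies: it must be bound in its binding domain.
Binding domain of *themselves₅*: the embedded TP, whose subject is the candidates₃.
*the witnesses₁* c-commands the anaphor but is outside its binding domain → cannot satisfy Principle A.
*the diplomats₂* c-commands the anaphor but is outside its binding domain → cannot satisfy Principle A.
*the candidates₃* c-commands the anaphor within its binding domain → licit binder.
*the negotiators₄* c-commands the anaphor within its binding domain → licit binder.

{3, 4}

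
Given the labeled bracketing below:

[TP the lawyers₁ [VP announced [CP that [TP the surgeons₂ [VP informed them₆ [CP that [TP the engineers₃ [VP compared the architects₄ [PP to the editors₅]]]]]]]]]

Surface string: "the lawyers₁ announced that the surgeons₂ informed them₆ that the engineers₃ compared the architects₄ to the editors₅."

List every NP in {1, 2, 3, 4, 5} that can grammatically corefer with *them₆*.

*them* is a pronoun, so Principle B applies: it must be free in its binding domain.
Binding domain of *them₆*: the embedded TP, whose subject is the surgeons₂.
*the lawyers₁* c-commands the pronoun but from outside its binding domain, and is not c-commanded by it → coindexation permitted.
*the surgeons₂* c-commands the pronoun within its binding domain → coindexation would violate Principle B.
*the engineers₃*: the pronoun c-commands this R-expression → coindexation would violate Principle C on *the engineers₃*.
*the architects₄*: the pronoun c-commands this R-expression → coindexation would violate Principle C on *the architects₄*.
*the editors₅*: the pronoun c-commands this R-expression → coindexation would violate Principle C on *the editors₅*.

{1}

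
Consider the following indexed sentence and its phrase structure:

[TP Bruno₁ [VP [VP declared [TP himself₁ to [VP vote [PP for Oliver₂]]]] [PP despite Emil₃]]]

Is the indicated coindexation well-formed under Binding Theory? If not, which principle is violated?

The two coindexed NPs are *Bruno₁* and *himself₁*.
*himself₁* is an anaphor; its binding domain is the matrix TP, whose subject is Bruno₁. *Bruno₁* c-commands it within that domain and shares its index, so Principle A is satisfied.
*Bruno₁* is an R-expression; *himself₁* does not c-command it, and no other NP shares its index, so Principle C is satisfied.
All principles are respected.

grammatical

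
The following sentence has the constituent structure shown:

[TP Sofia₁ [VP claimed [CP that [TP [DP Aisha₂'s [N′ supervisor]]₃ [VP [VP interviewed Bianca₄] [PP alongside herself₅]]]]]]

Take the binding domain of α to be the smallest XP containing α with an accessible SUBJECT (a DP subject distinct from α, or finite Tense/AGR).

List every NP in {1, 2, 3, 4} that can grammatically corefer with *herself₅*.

{3}

*herself* is an anaphor, so Principle A applies: it must be bound in its binding domain.
Binding domain of *herself₅*: the embedded TP, whose subject is [Aisha₂'s supervisor]₃.
*Sofia₁* c-commands the anaphor but is outside its binding domain → cannot satisfy Principle A.
*Aisha₂* does not c-command the anaphor → cannot bind it.
*[Aisha₂'s supervisor]₃* c-commands the anaphor within its binding domain → licit binder.
*Bianca₄* does not c-command the anaphor → cannot bind it.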